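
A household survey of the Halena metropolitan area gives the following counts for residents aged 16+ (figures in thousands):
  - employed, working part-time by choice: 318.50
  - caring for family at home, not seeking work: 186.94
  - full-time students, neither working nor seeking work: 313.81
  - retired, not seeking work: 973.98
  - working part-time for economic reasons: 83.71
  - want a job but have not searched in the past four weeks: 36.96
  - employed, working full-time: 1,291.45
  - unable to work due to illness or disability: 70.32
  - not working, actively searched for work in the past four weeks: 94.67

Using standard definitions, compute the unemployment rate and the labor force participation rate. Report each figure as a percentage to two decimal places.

Unemployment rate ≈ 5.29%; labor force participation rate ≈ 53.06%.

Employed = 318.50 + 83.71 + 1,291.45 = 1,693.66 thousand (anyone who worked, including part-time for economic reasons, counts as employed).
Unemployed = 94.67 thousand.
Labor force = 1,693.66 + 94.67 = 1,788.33 thousand.
Not in labor force = 186.94 + 313.81 + 973.98 + 36.96 + 70.32 = 1,582.01 thousand (those not working and not actively searching are outside the labor force — including those who want a job but have given up searching).
Civilian working-age population = 1,788.33 + 1,582.01 = 3,370.34 thousand.
Unemployment rate = 94.67 / 1,788.33 = 5.29%.
Labor force participation rate = 1,788.33 / 3,370.34 = 53.06%.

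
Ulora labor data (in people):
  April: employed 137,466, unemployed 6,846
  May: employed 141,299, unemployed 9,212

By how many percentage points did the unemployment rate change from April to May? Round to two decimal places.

April: labor force = 137,466 + 6,846 = 144,312; u = 6,846/144,312 = 4.74%.
May: labor force = 141,299 + 9,212 = 150,511; u = 9,212/150,511 = 6.12%.
Change = 6.12% − 4.74% = +1.38 pp.

The unemployment rate changed by +1.38 percentage points.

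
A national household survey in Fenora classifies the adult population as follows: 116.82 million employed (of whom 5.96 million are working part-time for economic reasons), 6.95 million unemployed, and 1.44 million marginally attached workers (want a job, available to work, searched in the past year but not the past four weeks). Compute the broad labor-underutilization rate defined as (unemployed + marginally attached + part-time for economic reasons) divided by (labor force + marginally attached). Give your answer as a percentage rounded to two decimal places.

Broad underutilization rate ≈ 11.46%.

Labor force = 116.82 + 6.95 = 123.77 million.
Numerator = 6.95 + 1.44 + 5.96 = 14.35 million.
Denominator = 123.77 + 1.44 = 125.21 million.
Broad rate = 14.35 / 125.21 = 11.46%.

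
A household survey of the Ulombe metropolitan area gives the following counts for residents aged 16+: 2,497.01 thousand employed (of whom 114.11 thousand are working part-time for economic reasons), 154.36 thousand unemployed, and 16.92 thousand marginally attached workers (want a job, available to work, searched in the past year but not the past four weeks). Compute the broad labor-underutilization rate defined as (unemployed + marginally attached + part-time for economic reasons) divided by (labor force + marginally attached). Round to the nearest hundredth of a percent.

Labor force = 2,497.01 + 154.36 = 2,651.37 thousand.
Numerator = 154.36 + 16.92 + 114.11 = 285.39 thousand.
Denominator = 2,651.37 + 16.92 = 2,668.29 thousand.
Broad rate = 285.39 / 2,668.29 = 10.70%.

Broad underutilization rate ≈ 10.70%.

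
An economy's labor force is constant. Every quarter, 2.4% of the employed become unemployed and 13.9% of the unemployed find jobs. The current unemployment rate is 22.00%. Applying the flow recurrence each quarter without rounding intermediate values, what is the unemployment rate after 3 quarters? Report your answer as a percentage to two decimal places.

Unemployment rate after three quarters ≈ 18.99%.

With a fixed labor force, u_{t+1} = u_t + s·(1−u_t) − f·u_t = u_t·(1−s−f) + s.
Here 1−s−f = 0.837 and s = 0.024.
u_1 = 0.220000 × 0.837 + 0.024 = 0.208140.
u_2 = 0.208140 × 0.837 + 0.024 = 0.198213.
u_3 = 0.198213 × 0.837 + 0.024 = 0.189904.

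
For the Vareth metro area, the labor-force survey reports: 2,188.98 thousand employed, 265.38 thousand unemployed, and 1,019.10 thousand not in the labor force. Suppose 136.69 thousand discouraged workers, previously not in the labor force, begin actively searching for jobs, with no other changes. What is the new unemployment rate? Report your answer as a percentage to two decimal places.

New unemployment rate ≈ 15.52%.

Initially, labor force = 2,188.98 + 265.38 = 2,454.36 thousand, so u = 265.38/2,454.36 = 10.81%.
After the change, unemployed and labor force both rise by 136.69 → E = 2,188.98, U = 402.07, labor force = 2,591.05 thousand.
New unemployment rate = 402.07 / 2,591.05 = 15.52%.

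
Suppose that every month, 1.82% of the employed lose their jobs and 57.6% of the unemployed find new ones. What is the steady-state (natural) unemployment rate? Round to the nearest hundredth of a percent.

At steady state the flows balance: s·E = f·U, so U/(E+U) = s/(s+f).
u* = 1.82 / (1.82 + 57.6) = 1.82 / 59.42 = 3.06%.

Steady-state unemployment rate ≈ 3.06%.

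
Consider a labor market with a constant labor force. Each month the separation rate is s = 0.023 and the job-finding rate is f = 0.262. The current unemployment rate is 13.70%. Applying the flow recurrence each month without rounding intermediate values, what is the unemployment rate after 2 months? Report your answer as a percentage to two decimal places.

Unemployment rate after two months ≈ 10.95%.

With a fixed labor force, u_{t+1} = u_t + s·(1−u_t) − f·u_t = u_t·(1−s−f) + s.
Here 1−s−f = 0.715 and s = 0.023.
u_1 = 0.137000 × 0.715 + 0.023 = 0.120955.
u_2 = 0.120955 × 0.715 + 0.023 = 0.109483.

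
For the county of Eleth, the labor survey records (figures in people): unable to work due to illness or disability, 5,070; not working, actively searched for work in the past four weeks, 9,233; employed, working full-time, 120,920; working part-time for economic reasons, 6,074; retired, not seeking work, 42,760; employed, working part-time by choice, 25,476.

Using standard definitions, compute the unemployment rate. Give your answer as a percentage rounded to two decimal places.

Employed = 120,920 + 6,074 + 25,476 = 152,470 (anyone who worked, including part-time for economic reasons, counts as employed).
Unemployed = 9,233.
Labor force = 152,470 + 9,233 = 161,703.
Unemployment rate = 9,233 / 161,703 = 5.71%.

Unemployment rate ≈ 5.71%.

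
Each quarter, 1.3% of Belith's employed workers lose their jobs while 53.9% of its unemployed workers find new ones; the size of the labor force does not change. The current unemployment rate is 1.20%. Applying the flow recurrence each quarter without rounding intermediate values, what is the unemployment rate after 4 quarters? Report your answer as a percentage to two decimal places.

Unemployment rate after four quarters ≈ 2.31%.

With a fixed labor force, u_{t+1} = u_t + s·(1−u_t) − f·u_t = u_t·(1−s−f) + s.
Here 1−s−f = 0.448 and s = 0.013.
u_1 = 0.012000 × 0.448 + 0.013 = 0.018376.
u_2 = 0.018376 × 0.448 + 0.013 = 0.021232.
u_3 = 0.021232 × 0.448 + 0.013 = 0.022512.
u_4 = 0.022512 × 0.448 + 0.013 = 0.023085.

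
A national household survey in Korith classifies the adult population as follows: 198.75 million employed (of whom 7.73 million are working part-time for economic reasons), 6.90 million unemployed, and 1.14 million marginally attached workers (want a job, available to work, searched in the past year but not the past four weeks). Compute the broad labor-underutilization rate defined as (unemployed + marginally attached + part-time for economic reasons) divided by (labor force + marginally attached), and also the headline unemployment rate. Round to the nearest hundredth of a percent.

Labor force = 198.75 + 6.90 = 205.65 million.
Numerator = 6.90 + 1.14 + 7.73 = 15.77 million.
Denominator = 205.65 + 1.14 = 206.79 million.
Broad rate = 15.77 / 206.79 = 7.63%.
Headline unemployment rate = 6.90 / 205.65 = 3.36%.

Broad underutilization rate ≈ 7.63%; headline unemployment rate ≈ 3.36%.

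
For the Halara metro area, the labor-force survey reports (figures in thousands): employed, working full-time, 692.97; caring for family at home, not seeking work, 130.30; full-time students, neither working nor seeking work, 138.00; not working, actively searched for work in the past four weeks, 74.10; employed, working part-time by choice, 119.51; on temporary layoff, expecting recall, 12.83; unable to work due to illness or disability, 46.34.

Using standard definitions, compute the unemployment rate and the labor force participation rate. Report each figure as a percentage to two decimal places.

Employed = 692.97 + 119.51 = 812.48 thousand.
Unemployed = 74.10 + 12.83 = 86.93 thousand (jobless and actively searching, or on temporary layoff).
Labor force = 812.48 + 86.93 = 899.41 thousand.
Not in labor force = 130.30 + 138.00 + 46.34 = 314.64 thousand (those not working and not actively searching are outside the labor force).
Civilian working-age population = 899.41 + 314.64 = 1,214.05 thousand.
Unemployment rate = 86.93 / 899.41 = 9.67%.
Labor force participation rate = 899.41 / 1,214.05 = 74.08%.

Unemployment rate ≈ 9.67%; labor force participation rate ≈ 74.08%.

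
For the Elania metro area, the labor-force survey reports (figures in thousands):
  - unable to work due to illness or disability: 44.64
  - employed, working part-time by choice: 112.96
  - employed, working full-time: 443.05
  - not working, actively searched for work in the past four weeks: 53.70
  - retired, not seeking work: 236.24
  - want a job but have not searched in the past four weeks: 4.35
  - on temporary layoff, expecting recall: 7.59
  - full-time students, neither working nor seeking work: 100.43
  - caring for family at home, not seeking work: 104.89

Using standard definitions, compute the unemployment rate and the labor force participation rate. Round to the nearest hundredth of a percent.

Unemployment rate ≈ 9.93%; labor force participation rate ≈ 55.72%.

Employed = 112.96 + 443.05 = 556.01 thousand.
Unemployed = 53.70 + 7.59 = 61.29 thousand (jobless and actively searching, or on temporary layoff).
Labor force = 556.01 + 61.29 = 617.30 thousand.
Not in labor force = 44.64 + 236.24 + 4.35 + 100.43 + 104.89 = 490.55 thousand (those not working and not actively searching are outside the labor force — including those who want a job but have given up searching).
Civilian working-age population = 617.30 + 490.55 = 1,107.85 thousand.
Unemployment rate = 61.29 / 617.30 = 9.93%.
Labor force participation rate = 617.30 / 1,107.85 = 55.72%.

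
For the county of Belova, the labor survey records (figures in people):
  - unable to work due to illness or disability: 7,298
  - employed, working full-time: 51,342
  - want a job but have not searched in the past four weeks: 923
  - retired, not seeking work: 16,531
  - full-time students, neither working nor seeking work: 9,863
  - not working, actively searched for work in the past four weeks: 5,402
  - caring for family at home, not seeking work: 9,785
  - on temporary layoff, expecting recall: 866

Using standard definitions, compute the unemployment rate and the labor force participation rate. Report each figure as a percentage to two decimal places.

Employed = 51,342.
Unemployed = 5,402 + 866 = 6,268 (jobless and actively searching, or on temporary layoff).
Labor force = 51,342 + 6,268 = 57,610.
Not in labor force = 7,298 + 923 + 16,531 + 9,863 + 9,785 = 44,400 (those not working and not actively searching are outside the labor force — including those who want a job but have given up searching).
Civilian working-age population = 57,610 + 44,400 = 102,010.
Unemployment rate = 6,268 / 57,610 = 10.88%.
Labor force participation rate = 57,610 / 102,010 = 56.47%.

Unemployment rate ≈ 10.88%; labor force participation rate ≈ 56.47%.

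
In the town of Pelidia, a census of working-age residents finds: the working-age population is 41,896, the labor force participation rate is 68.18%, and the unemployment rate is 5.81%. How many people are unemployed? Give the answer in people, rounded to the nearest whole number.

About 1,660 are unemployed.

Labor force = 0.6818 × 41,896 = 28,565.
Unemployed = 0.0581 × 28,565 ≈ 1,660.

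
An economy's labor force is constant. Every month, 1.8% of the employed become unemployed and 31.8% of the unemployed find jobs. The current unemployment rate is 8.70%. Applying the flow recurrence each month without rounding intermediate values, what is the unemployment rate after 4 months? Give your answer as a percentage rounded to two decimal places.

Unemployment rate after four months ≈ 6.01%.

With a fixed labor force, u_{t+1} = u_t + s·(1−u_t) − f·u_t = u_t·(1−s−f) + s.
Here 1−s−f = 0.664 and s = 0.018.
u_1 = 0.087000 × 0.664 + 0.018 = 0.075768.
u_2 = 0.075768 × 0.664 + 0.018 = 0.068310.
u_3 = 0.068310 × 0.664 + 0.018 = 0.063358.
u_4 = 0.063358 × 0.664 + 0.018 = 0.060070.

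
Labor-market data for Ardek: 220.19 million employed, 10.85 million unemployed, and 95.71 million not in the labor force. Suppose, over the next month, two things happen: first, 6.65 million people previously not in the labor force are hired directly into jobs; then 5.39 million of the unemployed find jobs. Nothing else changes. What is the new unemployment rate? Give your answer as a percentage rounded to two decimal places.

New unemployment rate ≈ 2.30%.

Initially, labor force = 220.19 + 10.85 = 231.04 million, so u = 10.85/231.04 = 4.70%.
After the first change, employed and labor force both rise by 6.65; unemployed unchanged → E = 226.84, U = 10.85, labor force = 237.69 million.
After the second change, unemployed falls and employed rises by 5.39; labor force unchanged → E = 232.23, U = 5.46, labor force = 237.69 million.
New unemployment rate = 5.46 / 237.69 = 2.30%.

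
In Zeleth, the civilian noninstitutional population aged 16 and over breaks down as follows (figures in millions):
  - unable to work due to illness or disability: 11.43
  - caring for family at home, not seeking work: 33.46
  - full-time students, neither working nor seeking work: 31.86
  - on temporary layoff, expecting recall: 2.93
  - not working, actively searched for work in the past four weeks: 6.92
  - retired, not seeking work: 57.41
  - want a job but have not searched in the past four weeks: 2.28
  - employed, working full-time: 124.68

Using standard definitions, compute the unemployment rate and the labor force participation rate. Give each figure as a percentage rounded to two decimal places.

Employed = 124.68 million.
Unemployed = 2.93 + 6.92 = 9.85 million (jobless and actively searching, or on temporary layoff).
Labor force = 124.68 + 9.85 = 134.53 million.
Not in labor force = 11.43 + 33.46 + 31.86 + 57.41 + 2.28 = 136.44 million (those not working and not actively searching are outside the labor force — including those who want a job but have given up searching).
Civilian working-age population = 134.53 + 136.44 = 270.97 million.
Unemployment rate = 9.85 / 134.53 = 7.32%.
Labor force participation rate = 134.53 / 270.97 = 49.65%.

Unemployment rate ≈ 7.32%; labor force participation rate ≈ 49.65%.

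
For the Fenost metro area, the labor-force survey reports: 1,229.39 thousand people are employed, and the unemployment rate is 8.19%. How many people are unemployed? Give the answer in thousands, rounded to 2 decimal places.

Let U be the number unemployed. The labor force is E + U, and U/(E+U) = 0.0819.
So U = 0.0819 × 1,229.39 / (1 − 0.0819) = 100.6870 / 0.9181 ≈ 109.67 thousand.

About 109.67 thousand are unemployed.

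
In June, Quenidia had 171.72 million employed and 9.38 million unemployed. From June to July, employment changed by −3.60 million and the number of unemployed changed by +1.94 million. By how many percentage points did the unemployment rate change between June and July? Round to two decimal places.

June: labor force = 171.72 + 9.38 = 181.10; u = 9.38/181.10 = 5.18%.
July: labor force = 168.12 + 11.32 = 179.44; u = 11.32/179.44 = 6.31%.
Change = 6.31% − 5.18% = +1.13 pp.

The unemployment rate changed by +1.13 percentage points.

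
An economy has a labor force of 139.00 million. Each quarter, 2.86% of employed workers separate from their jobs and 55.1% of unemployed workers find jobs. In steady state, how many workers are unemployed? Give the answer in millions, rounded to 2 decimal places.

About 6.86 million are unemployed in steady state.

Steady-state unemployment rate u* = s/(s+f) = 2.86/(2.86+55.1) = 0.049344.
Unemployed = u* × labor force = 0.049344 × 139.00 ≈ 6.86 million.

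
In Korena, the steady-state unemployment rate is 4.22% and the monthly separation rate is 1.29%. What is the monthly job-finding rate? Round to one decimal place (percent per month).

Job-finding rate ≈ 29.3% per month.

From u* = s/(s+f): f = s·(1−u)/u.
f = 1.29 × (1 − 0.0422) / 0.0422 = 1.2356 / 0.0422 ≈ 29.3% per month.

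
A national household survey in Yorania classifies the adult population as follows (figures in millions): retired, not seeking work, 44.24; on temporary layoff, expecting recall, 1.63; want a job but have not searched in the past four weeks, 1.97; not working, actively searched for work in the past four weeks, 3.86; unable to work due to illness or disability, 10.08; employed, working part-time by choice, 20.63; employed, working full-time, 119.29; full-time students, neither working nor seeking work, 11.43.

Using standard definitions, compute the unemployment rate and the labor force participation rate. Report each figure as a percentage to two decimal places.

Unemployment rate ≈ 3.78%; labor force participation rate ≈ 68.23%.

Employed = 20.63 + 119.29 = 139.92 million.
Unemployed = 1.63 + 3.86 = 5.49 million (jobless and actively searching, or on temporary layoff).
Labor force = 139.92 + 5.49 = 145.41 million.
Not in labor force = 44.24 + 1.97 + 10.08 + 11.43 = 67.72 million (those not working and not actively searching are outside the labor force — including those who want a job but have given up searching).
Civilian working-age population = 145.41 + 67.72 = 213.13 million.
Unemployment rate = 5.49 / 145.41 = 3.78%.
Labor force participation rate = 145.41 / 213.13 = 68.23%.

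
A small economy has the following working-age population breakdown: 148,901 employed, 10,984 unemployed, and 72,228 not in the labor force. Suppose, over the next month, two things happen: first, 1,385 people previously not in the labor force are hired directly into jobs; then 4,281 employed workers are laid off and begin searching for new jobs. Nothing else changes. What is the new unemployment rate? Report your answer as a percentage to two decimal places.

New unemployment rate ≈ 9.47%.

Initially, labor force = 148,901 + 10,984 = 159,885, so u = 10,984/159,885 = 6.87%.
After the first change, employed and labor force both rise by 1,385; unemployed unchanged → E = 150,286, U = 10,984, labor force = 161,270.
After the second change, employed falls and unemployed rises by 4,281; labor force unchanged → E = 146,005, U = 15,265, labor force = 161,270.
New unemployment rate = 15,265 / 161,270 = 9.47%.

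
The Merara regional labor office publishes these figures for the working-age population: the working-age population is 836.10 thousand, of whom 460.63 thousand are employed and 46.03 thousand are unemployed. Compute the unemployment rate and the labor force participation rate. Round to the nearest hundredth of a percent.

Unemployment rate ≈ 9.08%; labor force participation rate ≈ 60.60%.

Labor force = employed + unemployed = 460.63 + 46.03 = 506.66 thousand.
Unemployment rate = 46.03 / 506.66 = 9.08%.
Labor force participation rate = 506.66 / 836.10 = 60.60%.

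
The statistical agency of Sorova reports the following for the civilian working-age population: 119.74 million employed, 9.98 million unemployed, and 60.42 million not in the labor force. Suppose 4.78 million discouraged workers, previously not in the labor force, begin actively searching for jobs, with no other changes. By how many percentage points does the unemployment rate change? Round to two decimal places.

The unemployment rate changes by +3.28 percentage points.

Initially, labor force = 119.74 + 9.98 = 129.72 million, so u = 9.98/129.72 = 7.69%.
After the change, unemployed and labor force both rise by 4.78 → E = 119.74, U = 14.76, labor force = 134.50 million.
New unemployment rate = 14.76 / 134.50 = 10.97%.
Change = 10.97% − 7.69% = +3.28 percentage points.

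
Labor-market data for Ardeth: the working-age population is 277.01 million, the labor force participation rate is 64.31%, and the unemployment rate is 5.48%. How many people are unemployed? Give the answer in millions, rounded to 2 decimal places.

Labor force = 0.6431 × 277.01 = 178.15 million.
Unemployed = 0.0548 × 178.15 ≈ 9.76 million.

About 9.76 million are unemployed.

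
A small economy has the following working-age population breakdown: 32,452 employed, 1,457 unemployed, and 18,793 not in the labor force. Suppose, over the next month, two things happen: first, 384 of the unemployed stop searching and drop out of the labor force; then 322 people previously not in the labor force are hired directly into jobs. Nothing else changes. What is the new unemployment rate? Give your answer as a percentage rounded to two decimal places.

New unemployment rate ≈ 3.17%.

Initially, labor force = 32,452 + 1,457 = 33,909, so u = 1,457/33,909 = 4.30%.
After the first change, unemployed and labor force both fall by 384 → E = 32,452, U = 1,073, labor force = 33,525.
After the second change, employed and labor force both rise by 322; unemployed unchanged → E = 32,774, U = 1,073, labor force = 33,847.
New unemployment rate = 1,073 / 33,847 = 3.17%.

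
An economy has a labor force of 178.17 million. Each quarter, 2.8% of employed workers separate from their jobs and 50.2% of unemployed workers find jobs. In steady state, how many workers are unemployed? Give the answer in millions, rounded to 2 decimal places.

About 9.41 million are unemployed in steady state.

Steady-state unemployment rate u* = s/(s+f) = 2.8/(2.8+50.2) = 0.052830.
Unemployed = u* × labor force = 0.052830 × 178.17 ≈ 9.41 million.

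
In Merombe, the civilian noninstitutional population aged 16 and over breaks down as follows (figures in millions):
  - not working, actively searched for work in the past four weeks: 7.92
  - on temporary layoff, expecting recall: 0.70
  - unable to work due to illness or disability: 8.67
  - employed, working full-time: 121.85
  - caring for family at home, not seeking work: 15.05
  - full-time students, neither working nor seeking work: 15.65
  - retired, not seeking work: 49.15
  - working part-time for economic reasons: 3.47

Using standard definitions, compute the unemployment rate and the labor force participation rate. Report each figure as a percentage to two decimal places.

Employed = 121.85 + 3.47 = 125.32 million (anyone who worked, including part-time for economic reasons, counts as employed).
Unemployed = 7.92 + 0.70 = 8.62 million (jobless and actively searching, or on temporary layoff).
Labor force = 125.32 + 8.62 = 133.94 million.
Not in labor force = 8.67 + 15.05 + 15.65 + 49.15 = 88.52 million (those not working and not actively searching are outside the labor force).
Civilian working-age population = 133.94 + 88.52 = 222.46 million.
Unemployment rate = 8.62 / 133.94 = 6.44%.
Labor force participation rate = 133.94 / 222.46 = 60.21%.

Unemployment rate ≈ 6.44%; labor force participation rate ≈ 60.21%.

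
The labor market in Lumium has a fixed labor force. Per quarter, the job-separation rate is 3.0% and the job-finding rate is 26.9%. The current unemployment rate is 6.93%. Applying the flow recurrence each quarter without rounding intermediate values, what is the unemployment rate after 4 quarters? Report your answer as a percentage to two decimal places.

Unemployment rate after four quarters ≈ 9.28%.

With a fixed labor force, u_{t+1} = u_t + s·(1−u_t) − f·u_t = u_t·(1−s−f) + s.
Here 1−s−f = 0.701 and s = 0.030.
u_1 = 0.069300 × 0.701 + 0.030 = 0.078579.
u_2 = 0.078579 × 0.701 + 0.030 = 0.085084.
u_3 = 0.085084 × 0.701 + 0.030 = 0.089644.
u_4 = 0.089644 × 0.701 + 0.030 = 0.092840.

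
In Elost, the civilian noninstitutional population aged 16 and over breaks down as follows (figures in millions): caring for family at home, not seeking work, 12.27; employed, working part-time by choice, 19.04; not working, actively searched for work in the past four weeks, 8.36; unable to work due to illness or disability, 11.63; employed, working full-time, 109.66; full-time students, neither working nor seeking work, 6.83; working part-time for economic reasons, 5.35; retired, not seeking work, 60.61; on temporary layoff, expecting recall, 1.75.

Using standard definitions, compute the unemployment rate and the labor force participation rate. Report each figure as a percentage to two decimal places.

Employed = 19.04 + 109.66 + 5.35 = 134.05 million (anyone who worked, including part-time for economic reasons, counts as employed).
Unemployed = 8.36 + 1.75 = 10.11 million (jobless and actively searching, or on temporary layoff).
Labor force = 134.05 + 10.11 = 144.16 million.
Not in labor force = 12.27 + 11.63 + 6.83 + 60.61 = 91.34 million (those not working and not actively searching are outside the labor force).
Civilian working-age population = 144.16 + 91.34 = 235.50 million.
Unemployment rate = 10.11 / 144.16 = 7.01%.
Labor force participation rate = 144.16 / 235.50 = 61.21%.

Unemployment rate ≈ 7.01%; labor force participation rate ≈ 61.21%.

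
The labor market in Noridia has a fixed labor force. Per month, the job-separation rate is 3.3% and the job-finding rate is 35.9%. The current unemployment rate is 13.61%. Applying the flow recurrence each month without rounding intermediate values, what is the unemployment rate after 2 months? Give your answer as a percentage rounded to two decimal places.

Unemployment rate after two months ≈ 10.34%.

With a fixed labor force, u_{t+1} = u_t + s·(1−u_t) − f·u_t = u_t·(1−s−f) + s.
Here 1−s−f = 0.608 and s = 0.033.
u_1 = 0.136100 × 0.608 + 0.033 = 0.115749.
u_2 = 0.115749 × 0.608 + 0.033 = 0.103375.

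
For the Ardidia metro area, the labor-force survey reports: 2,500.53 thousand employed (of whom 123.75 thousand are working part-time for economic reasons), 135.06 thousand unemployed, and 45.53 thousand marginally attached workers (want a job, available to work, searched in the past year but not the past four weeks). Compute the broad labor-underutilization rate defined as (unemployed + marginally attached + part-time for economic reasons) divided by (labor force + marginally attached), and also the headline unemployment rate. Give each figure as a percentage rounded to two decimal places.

Labor force = 2,500.53 + 135.06 = 2,635.59 thousand.
Numerator = 135.06 + 45.53 + 123.75 = 304.34 thousand.
Denominator = 2,635.59 + 45.53 = 2,681.12 thousand.
Broad rate = 304.34 / 2,681.12 = 11.35%.
Headline unemployment rate = 135.06 / 2,635.59 = 5.12%.

Broad underutilization rate ≈ 11.35%; headline unemployment rate ≈ 5.12%.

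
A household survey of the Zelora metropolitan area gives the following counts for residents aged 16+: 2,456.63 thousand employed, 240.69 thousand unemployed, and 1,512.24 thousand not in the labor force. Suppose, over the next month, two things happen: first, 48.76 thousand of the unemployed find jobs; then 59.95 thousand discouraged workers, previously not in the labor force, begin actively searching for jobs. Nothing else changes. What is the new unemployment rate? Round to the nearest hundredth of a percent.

Initially, labor force = 2,456.63 + 240.69 = 2,697.32 thousand, so u = 240.69/2,697.32 = 8.92%.
After the first change, unemployed falls and employed rises by 48.76; labor force unchanged → E = 2,505.39, U = 191.93, labor force = 2,697.32 thousand.
After the second change, unemployed and labor force both rise by 59.95 → E = 2,505.39, U = 251.88, labor force = 2,757.27 thousand.
New unemployment rate = 251.88 / 2,757.27 = 9.14%.

New unemployment rate ≈ 9.14%.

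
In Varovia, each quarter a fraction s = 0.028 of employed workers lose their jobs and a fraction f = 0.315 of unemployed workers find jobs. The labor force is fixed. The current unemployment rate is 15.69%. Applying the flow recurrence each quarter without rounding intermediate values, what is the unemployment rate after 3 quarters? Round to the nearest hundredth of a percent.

With a fixed labor force, u_{t+1} = u_t + s·(1−u_t) − f·u_t = u_t·(1−s−f) + s.
Here 1−s−f = 0.657 and s = 0.028.
u_1 = 0.156900 × 0.657 + 0.028 = 0.131083.
u_2 = 0.131083 × 0.657 + 0.028 = 0.114122.
u_3 = 0.114122 × 0.657 + 0.028 = 0.102978.

Unemployment rate after three quarters ≈ 10.30%.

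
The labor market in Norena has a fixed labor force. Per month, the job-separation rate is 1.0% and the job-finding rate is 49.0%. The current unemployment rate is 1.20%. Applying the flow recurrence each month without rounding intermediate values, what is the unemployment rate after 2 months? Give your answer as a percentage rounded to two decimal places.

With a fixed labor force, u_{t+1} = u_t + s·(1−u_t) − f·u_t = u_t·(1−s−f) + s.
Here 1−s−f = 0.500 and s = 0.010.
u_1 = 0.012000 × 0.500 + 0.010 = 0.016000.
u_2 = 0.016000 × 0.500 + 0.010 = 0.018000.

Unemployment rate after two months ≈ 1.80%.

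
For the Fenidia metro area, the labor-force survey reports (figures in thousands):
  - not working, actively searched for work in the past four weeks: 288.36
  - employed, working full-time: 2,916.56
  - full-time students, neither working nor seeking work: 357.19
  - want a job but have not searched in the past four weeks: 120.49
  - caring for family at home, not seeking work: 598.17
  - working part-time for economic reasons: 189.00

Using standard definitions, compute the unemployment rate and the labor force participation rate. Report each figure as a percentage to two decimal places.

Employed = 2,916.56 + 189.00 = 3,105.56 thousand (anyone who worked, including part-time for economic reasons, counts as employed).
Unemployed = 288.36 thousand.
Labor force = 3,105.56 + 288.36 = 3,393.92 thousand.
Not in labor force = 357.19 + 120.49 + 598.17 = 1,075.85 thousand (those not working and not actively searching are outside the labor force — including those who want a job but have given up searching).
Civilian working-age population = 3,393.92 + 1,075.85 = 4,469.77 thousand.
Unemployment rate = 288.36 / 3,393.92 = 8.50%.
Labor force participation rate = 3,393.92 / 4,469.77 = 75.93%.

Unemployment rate ≈ 8.50%; labor force participation rate ≈ 75.93%.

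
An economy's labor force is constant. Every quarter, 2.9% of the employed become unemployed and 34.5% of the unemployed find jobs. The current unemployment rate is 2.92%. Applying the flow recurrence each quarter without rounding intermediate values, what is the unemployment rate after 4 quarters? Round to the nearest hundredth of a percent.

Unemployment rate after four quarters ≈ 7.01%.

With a fixed labor force, u_{t+1} = u_t + s·(1−u_t) − f·u_t = u_t·(1−s−f) + s.
Here 1−s−f = 0.626 and s = 0.029.
u_1 = 0.029200 × 0.626 + 0.029 = 0.047279.
u_2 = 0.047279 × 0.626 + 0.029 = 0.058597.
u_3 = 0.058597 × 0.626 + 0.029 = 0.065682.
u_4 = 0.065682 × 0.626 + 0.029 = 0.070117.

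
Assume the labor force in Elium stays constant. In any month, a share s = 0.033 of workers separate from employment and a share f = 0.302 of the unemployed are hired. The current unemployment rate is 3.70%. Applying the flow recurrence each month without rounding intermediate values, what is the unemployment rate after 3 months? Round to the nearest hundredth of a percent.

Unemployment rate after three months ≈ 8.04%.

With a fixed labor force, u_{t+1} = u_t + s·(1−u_t) − f·u_t = u_t·(1−s−f) + s.
Here 1−s−f = 0.665 and s = 0.033.
u_1 = 0.037000 × 0.665 + 0.033 = 0.057605.
u_2 = 0.057605 × 0.665 + 0.033 = 0.071307.
u_3 = 0.071307 × 0.665 + 0.033 = 0.080419.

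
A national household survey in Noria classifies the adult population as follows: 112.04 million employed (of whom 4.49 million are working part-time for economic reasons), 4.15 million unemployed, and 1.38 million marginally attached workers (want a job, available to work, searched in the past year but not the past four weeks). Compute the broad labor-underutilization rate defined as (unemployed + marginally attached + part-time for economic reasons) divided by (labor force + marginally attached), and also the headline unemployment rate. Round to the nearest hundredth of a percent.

Labor force = 112.04 + 4.15 = 116.19 million.
Numerator = 4.15 + 1.38 + 4.49 = 10.02 million.
Denominator = 116.19 + 1.38 = 117.57 million.
Broad rate = 10.02 / 117.57 = 8.52%.
Headline unemployment rate = 4.15 / 116.19 = 3.57%.

Broad underutilization rate ≈ 8.52%; headline unemployment rate ≈ 3.57%.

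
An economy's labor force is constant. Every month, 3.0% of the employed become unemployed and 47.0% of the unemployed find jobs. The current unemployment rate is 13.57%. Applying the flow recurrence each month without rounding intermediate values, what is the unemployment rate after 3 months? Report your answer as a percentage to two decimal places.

Unemployment rate after three months ≈ 6.95%.

With a fixed labor force, u_{t+1} = u_t + s·(1−u_t) − f·u_t = u_t·(1−s−f) + s.
Here 1−s−f = 0.500 and s = 0.030.
u_1 = 0.135700 × 0.500 + 0.030 = 0.097850.
u_2 = 0.097850 × 0.500 + 0.030 = 0.078925.
u_3 = 0.078925 × 0.500 + 0.030 = 0.069462.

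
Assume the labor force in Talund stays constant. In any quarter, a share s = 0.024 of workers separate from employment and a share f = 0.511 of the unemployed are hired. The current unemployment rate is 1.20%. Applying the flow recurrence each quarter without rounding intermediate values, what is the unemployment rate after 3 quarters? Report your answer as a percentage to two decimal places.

Unemployment rate after three quarters ≈ 4.16%.

With a fixed labor force, u_{t+1} = u_t + s·(1−u_t) − f·u_t = u_t·(1−s−f) + s.
Here 1−s−f = 0.465 and s = 0.024.
u_1 = 0.012000 × 0.465 + 0.024 = 0.029580.
u_2 = 0.029580 × 0.465 + 0.024 = 0.037755.
u_3 = 0.037755 × 0.465 + 0.024 = 0.041556.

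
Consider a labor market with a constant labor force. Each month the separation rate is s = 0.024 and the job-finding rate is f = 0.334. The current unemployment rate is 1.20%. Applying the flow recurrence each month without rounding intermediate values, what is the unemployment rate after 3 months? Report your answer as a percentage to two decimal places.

Unemployment rate after three months ≈ 5.25%.

With a fixed labor force, u_{t+1} = u_t + s·(1−u_t) − f·u_t = u_t·(1−s−f) + s.
Here 1−s−f = 0.642 and s = 0.024.
u_1 = 0.012000 × 0.642 + 0.024 = 0.031704.
u_2 = 0.031704 × 0.642 + 0.024 = 0.044354.
u_3 = 0.044354 × 0.642 + 0.024 = 0.052475.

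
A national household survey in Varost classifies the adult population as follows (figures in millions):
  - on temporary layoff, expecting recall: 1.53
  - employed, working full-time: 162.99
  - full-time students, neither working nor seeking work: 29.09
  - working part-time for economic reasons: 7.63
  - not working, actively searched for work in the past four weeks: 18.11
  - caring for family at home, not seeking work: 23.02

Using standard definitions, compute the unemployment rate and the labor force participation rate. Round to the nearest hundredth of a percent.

Employed = 162.99 + 7.63 = 170.62 million (anyone who worked, including part-time for economic reasons, counts as employed).
Unemployed = 1.53 + 18.11 = 19.64 million (jobless and actively searching, or on temporary layoff).
Labor force = 170.62 + 19.64 = 190.26 million.
Not in labor force = 29.09 + 23.02 = 52.11 million (those not working and not actively searching are outside the labor force).
Civilian working-age population = 190.26 + 52.11 = 242.37 million.
Unemployment rate = 19.64 / 190.26 = 10.32%.
Labor force participation rate = 190.26 / 242.37 = 78.50%.

Unemployment rate ≈ 10.32%; labor force participation rate ≈ 78.50%.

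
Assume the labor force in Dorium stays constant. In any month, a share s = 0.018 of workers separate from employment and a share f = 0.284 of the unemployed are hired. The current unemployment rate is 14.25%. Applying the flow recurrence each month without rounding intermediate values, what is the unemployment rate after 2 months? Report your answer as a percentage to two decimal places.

Unemployment rate after two months ≈ 10.00%.

With a fixed labor force, u_{t+1} = u_t + s·(1−u_t) − f·u_t = u_t·(1−s−f) + s.
Here 1−s−f = 0.698 and s = 0.018.
u_1 = 0.142500 × 0.698 + 0.018 = 0.117465.
u_2 = 0.117465 × 0.698 + 0.018 = 0.099991.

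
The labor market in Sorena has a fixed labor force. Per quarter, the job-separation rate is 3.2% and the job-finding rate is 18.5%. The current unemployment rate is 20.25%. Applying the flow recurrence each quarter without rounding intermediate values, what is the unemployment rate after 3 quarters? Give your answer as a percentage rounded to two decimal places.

Unemployment rate after three quarters ≈ 17.39%.

With a fixed labor force, u_{t+1} = u_t + s·(1−u_t) − f·u_t = u_t·(1−s−f) + s.
Here 1−s−f = 0.783 and s = 0.032.
u_1 = 0.202500 × 0.783 + 0.032 = 0.190558.
u_2 = 0.190558 × 0.783 + 0.032 = 0.181207.
u_3 = 0.181207 × 0.783 + 0.032 = 0.173885.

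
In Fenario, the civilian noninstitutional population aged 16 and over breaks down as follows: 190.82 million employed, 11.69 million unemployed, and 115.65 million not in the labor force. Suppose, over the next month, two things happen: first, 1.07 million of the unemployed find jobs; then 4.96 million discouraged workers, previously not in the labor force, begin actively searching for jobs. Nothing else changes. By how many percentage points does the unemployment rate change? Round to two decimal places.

Initially, labor force = 190.82 + 11.69 = 202.51 million, so u = 11.69/202.51 = 5.77%.
After the first change, unemployed falls and employed rises by 1.07; labor force unchanged → E = 191.89, U = 10.62, labor force = 202.51 million.
After the second change, unemployed and labor force both rise by 4.96 → E = 191.89, U = 15.58, labor force = 207.47 million.
New unemployment rate = 15.58 / 207.47 = 7.51%.
Change = 7.51% − 5.77% = +1.74 percentage points.

The unemployment rate changes by +1.74 percentage points.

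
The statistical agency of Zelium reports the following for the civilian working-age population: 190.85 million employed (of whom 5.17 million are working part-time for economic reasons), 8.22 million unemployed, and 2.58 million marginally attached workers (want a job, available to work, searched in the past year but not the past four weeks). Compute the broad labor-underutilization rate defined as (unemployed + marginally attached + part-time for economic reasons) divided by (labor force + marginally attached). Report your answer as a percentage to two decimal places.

Broad underutilization rate ≈ 7.92%.

Labor force = 190.85 + 8.22 = 199.07 million.
Numerator = 8.22 + 2.58 + 5.17 = 15.97 million.
Denominator = 199.07 + 2.58 = 201.65 million.
Broad rate = 15.97 / 201.65 = 7.92%.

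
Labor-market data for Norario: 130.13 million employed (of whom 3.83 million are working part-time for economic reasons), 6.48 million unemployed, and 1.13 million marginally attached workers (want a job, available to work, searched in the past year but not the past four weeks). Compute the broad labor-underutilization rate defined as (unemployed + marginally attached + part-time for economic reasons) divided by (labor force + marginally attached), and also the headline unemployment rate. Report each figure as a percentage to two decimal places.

Labor force = 130.13 + 6.48 = 136.61 million.
Numerator = 6.48 + 1.13 + 3.83 = 11.44 million.
Denominator = 136.61 + 1.13 = 137.74 million.
Broad rate = 11.44 / 137.74 = 8.31%.
Headline unemployment rate = 6.48 / 136.61 = 4.74%.

Broad underutilization rate ≈ 8.31%; headline unemployment rate ≈ 4.74%.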